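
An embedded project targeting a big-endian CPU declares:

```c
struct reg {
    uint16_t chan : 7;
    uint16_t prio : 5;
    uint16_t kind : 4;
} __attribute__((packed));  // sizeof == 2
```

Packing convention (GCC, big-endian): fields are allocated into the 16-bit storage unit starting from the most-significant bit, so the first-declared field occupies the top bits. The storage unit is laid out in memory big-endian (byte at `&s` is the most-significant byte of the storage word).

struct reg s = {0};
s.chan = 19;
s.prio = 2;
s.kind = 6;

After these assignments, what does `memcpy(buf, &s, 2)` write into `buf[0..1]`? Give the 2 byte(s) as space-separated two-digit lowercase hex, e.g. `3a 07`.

26 26

chan (7b) val=19 bits=0x13 at bit 9: 0x2600
prio (5b) val=2 bits=0x2 at bit 4: 0x2620
kind (4b) val=6 bits=0x6 at bit 0: 0x2626
word = 0x2626 → big-endian bytes:
  [0]=0x26  [1]=0x26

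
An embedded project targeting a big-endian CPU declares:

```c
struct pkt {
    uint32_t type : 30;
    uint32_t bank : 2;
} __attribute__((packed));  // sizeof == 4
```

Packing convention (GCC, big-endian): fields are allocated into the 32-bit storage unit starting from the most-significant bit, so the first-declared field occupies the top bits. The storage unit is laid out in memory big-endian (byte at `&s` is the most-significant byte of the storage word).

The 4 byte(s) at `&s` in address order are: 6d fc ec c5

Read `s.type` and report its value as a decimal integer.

[0]=0x6d [1]=0xfc [2]=0xec [3]=0xc5 (big-endian) → word 0x6dfcecc5
type:30 @ bit 2 → (0x6dfcecc5>>2)&0x3fffffff = 0x1b7f3b31  ←
bank:2 @ bit 0 → (0x6dfcecc5>>0)&0x3 = 0x1

461323057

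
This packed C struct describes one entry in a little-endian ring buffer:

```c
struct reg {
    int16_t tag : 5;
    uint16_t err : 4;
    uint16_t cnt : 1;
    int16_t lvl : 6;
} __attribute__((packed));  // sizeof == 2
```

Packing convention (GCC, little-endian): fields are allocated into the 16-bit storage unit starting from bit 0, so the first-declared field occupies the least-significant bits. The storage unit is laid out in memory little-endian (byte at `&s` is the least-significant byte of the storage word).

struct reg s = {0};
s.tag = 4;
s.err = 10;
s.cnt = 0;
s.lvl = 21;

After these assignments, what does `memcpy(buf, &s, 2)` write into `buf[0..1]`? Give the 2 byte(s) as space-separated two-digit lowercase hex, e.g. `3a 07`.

tag (5b) val=4 bits=0x4 at bit 0: 0x0004
err (4b) val=10 bits=0xa at bit 5: 0x0144
cnt (1b) val=0 bits=0x0 at bit 9: 0x0144
lvl (6b) val=21 bits=0x15 at bit 10: 0x5544
word = 0x5544 → little-endian bytes:
  [0]=0x44  [1]=0x55

44 55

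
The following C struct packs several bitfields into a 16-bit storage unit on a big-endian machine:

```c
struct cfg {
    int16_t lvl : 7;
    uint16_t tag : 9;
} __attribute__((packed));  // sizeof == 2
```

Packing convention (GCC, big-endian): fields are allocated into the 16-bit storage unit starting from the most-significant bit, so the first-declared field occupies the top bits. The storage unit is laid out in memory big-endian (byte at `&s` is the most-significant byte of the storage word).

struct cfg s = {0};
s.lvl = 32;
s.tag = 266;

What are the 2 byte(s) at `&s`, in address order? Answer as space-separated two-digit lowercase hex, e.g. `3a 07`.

[9+:7] lvl=32 & 0x7f = 0x20; word=0x4000
[0+:9] tag=266 & 0x1ff = 0x10a; word=0x410a
word = 0x410a → big-endian bytes:
  [0]=0x41  [1]=0x0a

41 0a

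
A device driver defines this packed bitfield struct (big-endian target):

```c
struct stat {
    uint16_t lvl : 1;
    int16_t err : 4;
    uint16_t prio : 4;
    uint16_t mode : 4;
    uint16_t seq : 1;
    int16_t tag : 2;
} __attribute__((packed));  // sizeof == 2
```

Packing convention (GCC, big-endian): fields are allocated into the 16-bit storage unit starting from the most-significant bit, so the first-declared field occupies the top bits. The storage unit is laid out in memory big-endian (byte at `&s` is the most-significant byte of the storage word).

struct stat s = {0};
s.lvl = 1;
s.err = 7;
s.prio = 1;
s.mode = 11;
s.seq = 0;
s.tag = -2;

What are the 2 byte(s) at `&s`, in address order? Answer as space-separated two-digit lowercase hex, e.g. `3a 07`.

lvl:1 = 1 → 0x1 << 15 → word 0x8000
err:4 = 7 → 0x7 << 11 → word 0xb800
prio:4 = 1 → 0x1 << 7 → word 0xb880
mode:4 = 11 → 0xb << 3 → word 0xb8d8
seq:1 = 0 → 0x0 << 2 → word 0xb8d8
tag:2 = -2 → 0x2 << 0 → word 0xb8da
word = 0xb8da → big-endian bytes:
  [0]=0xb8  [1]=0xda

b8 da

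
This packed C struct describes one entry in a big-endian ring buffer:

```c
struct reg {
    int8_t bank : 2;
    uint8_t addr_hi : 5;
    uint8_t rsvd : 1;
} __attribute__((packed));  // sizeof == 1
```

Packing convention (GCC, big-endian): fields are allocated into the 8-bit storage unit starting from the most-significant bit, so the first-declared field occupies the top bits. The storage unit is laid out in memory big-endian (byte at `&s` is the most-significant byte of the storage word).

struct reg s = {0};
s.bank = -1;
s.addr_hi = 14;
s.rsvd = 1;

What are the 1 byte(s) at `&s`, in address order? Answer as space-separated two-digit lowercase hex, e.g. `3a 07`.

dd

bank (2b) val=-1 bits=0x3 at bit 6: 0xc0
addr_hi (5b) val=14 bits=0xe at bit 1: 0xdc
rsvd (1b) val=1 bits=0x1 at bit 0: 0xdd
word = 0xdd → big-endian bytes:
  [0]=0xdd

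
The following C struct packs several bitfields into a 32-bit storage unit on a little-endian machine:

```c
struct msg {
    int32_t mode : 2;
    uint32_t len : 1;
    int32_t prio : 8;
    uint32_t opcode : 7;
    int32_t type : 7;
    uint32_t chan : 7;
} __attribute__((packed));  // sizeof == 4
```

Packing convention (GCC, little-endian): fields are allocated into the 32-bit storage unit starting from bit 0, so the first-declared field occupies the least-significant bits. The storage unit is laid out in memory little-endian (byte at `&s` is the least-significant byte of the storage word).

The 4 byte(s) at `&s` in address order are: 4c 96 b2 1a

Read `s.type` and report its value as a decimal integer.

44

[0]=0x4c [1]=0x96 [2]=0xb2 [3]=0x1a (little-endian) → word 0x1ab2964c
mode:2 @ bit 0 → (0x1ab2964c>>0)&0x3 = 0x0
len:1 @ bit 2 → (0x1ab2964c>>2)&0x1 = 0x1
prio:8 @ bit 3 → (0x1ab2964c>>3)&0xff = 0xc9
opcode:7 @ bit 11 → (0x1ab2964c>>11)&0x7f = 0x52
type:7 @ bit 18 → (0x1ab2964c>>18)&0x7f = 0x2c  ←
chan:7 @ bit 25 → (0x1ab2964c>>25)&0x7f = 0xd
type signed 7b, MSB=0: value = 44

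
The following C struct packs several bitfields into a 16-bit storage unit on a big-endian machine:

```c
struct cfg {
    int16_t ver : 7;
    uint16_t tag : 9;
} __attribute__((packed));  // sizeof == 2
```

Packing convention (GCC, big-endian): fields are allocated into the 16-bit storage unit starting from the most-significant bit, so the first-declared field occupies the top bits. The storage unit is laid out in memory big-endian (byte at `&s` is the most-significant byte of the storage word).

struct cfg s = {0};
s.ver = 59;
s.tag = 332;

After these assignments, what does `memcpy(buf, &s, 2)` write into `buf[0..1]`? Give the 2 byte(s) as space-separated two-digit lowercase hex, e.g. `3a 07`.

77 4c

ver (7b) val=59 bits=0x3b at bit 9: 0x7600
tag (9b) val=332 bits=0x14c at bit 0: 0x774c
word = 0x774c → big-endian bytes:
  [0]=0x77  [1]=0x4c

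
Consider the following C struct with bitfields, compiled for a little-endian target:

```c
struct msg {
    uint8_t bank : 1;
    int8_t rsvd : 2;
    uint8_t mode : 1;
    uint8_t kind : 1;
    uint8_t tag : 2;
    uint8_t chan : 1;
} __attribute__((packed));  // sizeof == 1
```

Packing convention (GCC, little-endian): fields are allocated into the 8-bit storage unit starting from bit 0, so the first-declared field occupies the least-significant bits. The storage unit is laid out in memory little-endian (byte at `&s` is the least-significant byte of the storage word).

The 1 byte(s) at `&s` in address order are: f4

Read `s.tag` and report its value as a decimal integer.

[0]=0xf4 (little-endian) → word 0xf4
bank [0+:1] = (word>>0) & 0x1 = 0
rsvd [1+:2] = (word>>1) & 0x3 = 2
mode [3+:1] = (word>>3) & 0x1 = 0
kind [4+:1] = (word>>4) & 0x1 = 1
tag [5+:2] = (word>>5) & 0x3 = 3  ←
chan [7+:1] = (word>>7) & 0x1 = 1

3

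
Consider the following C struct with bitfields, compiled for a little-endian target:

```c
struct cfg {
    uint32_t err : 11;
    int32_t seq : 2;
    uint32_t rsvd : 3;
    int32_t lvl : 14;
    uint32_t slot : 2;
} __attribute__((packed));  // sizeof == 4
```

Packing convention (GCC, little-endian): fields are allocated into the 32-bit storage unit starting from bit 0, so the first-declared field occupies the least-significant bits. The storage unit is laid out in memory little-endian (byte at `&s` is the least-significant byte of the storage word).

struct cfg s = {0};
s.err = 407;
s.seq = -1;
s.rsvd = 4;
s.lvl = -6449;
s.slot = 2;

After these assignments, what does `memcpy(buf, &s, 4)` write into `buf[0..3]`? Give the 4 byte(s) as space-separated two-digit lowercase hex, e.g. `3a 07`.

err (11b) val=407 bits=0x197 at bit 0: 0x00000197
seq (2b) val=-1 bits=0x3 at bit 11: 0x00001997
rsvd (3b) val=4 bits=0x4 at bit 13: 0x00009997
lvl (14b) val=-6449 bits=0x26cf at bit 16: 0x26cf9997
slot (2b) val=2 bits=0x2 at bit 30: 0xa6cf9997
word = 0xa6cf9997 → little-endian bytes:
  [0]=0x97  [1]=0x99  [2]=0xcf  [3]=0xa6

97 99 cf a6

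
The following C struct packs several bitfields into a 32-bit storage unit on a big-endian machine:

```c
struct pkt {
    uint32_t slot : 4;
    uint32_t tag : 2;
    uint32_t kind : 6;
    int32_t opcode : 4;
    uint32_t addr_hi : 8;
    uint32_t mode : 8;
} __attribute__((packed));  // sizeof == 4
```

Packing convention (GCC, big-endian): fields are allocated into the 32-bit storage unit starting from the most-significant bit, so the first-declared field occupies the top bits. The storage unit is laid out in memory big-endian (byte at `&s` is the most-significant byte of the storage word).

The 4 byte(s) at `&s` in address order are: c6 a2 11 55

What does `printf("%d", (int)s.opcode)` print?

2

[0]=0xc6 [1]=0xa2 [2]=0x11 [3]=0x55 (big-endian) → word 0xc6a21155
slot:4 @ bit 28 → (0xc6a21155>>28)&0xf = 0xc
tag:2 @ bit 26 → (0xc6a21155>>26)&0x3 = 0x1
kind:6 @ bit 20 → (0xc6a21155>>20)&0x3f = 0x2a
opcode:4 @ bit 16 → (0xc6a21155>>16)&0xf = 0x2  ←
addr_hi:8 @ bit 8 → (0xc6a21155>>8)&0xff = 0x11
mode:8 @ bit 0 → (0xc6a21155>>0)&0xff = 0x55
opcode signed 4b, MSB=0: value = 2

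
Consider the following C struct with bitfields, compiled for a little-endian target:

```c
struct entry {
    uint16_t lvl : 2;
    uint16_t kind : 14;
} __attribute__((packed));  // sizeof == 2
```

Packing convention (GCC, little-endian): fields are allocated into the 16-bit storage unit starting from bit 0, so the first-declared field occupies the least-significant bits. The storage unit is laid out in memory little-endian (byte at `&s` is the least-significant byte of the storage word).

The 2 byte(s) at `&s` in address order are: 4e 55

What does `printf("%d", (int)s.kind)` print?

[0]=0x4e [1]=0x55 (little-endian) → word 0x554e
lvl:2 @ bit 0 → (0x554e>>0)&0x3 = 0x2
kind:14 @ bit 2 → (0x554e>>2)&0x3fff = 0x1553  ←

5459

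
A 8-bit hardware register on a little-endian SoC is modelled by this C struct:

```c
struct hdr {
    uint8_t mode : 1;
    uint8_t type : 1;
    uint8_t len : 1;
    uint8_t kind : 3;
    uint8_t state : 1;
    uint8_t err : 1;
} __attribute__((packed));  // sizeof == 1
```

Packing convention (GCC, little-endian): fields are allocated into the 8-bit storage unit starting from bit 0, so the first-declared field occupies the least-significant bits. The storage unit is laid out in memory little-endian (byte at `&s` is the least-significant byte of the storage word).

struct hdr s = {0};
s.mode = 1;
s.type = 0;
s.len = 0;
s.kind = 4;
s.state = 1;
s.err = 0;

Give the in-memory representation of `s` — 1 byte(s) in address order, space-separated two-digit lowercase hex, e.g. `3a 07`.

mode:1 = 1 → 0x1 << 0 → word 0x01
type:1 = 0 → 0x0 << 1 → word 0x01
len:1 = 0 → 0x0 << 2 → word 0x01
kind:3 = 4 → 0x4 << 3 → word 0x21
state:1 = 1 → 0x1 << 6 → word 0x61
err:1 = 0 → 0x0 << 7 → word 0x61
word = 0x61 → little-endian bytes:
  [0]=0x61

61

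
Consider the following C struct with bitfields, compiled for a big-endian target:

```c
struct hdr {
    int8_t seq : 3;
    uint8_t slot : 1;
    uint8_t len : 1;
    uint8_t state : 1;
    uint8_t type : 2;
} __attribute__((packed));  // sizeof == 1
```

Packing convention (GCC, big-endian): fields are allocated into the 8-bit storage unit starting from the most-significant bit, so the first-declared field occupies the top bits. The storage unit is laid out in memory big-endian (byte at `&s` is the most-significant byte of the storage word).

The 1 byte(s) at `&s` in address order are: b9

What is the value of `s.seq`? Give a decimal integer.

[0]=0xb9 (big-endian) → word 0xb9
seq:3 @ bit 5 → (0xb9>>5)&0x7 = 0x5  ←
slot:1 @ bit 4 → (0xb9>>4)&0x1 = 0x1
len:1 @ bit 3 → (0xb9>>3)&0x1 = 0x1
state:1 @ bit 2 → (0xb9>>2)&0x1 = 0x0
type:2 @ bit 0 → (0xb9>>0)&0x3 = 0x1
seq signed 3b, MSB=1: 5 - 8 = -3

-3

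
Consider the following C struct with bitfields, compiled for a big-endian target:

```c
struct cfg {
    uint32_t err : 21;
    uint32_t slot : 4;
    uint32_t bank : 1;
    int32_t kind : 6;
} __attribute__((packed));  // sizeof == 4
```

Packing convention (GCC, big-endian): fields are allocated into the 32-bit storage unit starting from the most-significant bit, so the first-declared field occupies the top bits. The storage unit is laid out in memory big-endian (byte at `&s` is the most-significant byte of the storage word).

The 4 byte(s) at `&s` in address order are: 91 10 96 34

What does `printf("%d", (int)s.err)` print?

1188370

[0]=0x91 [1]=0x10 [2]=0x96 [3]=0x34 (big-endian) → word 0x91109634
err:21 @ bit 11 → (0x91109634>>11)&0x1fffff = 0x122212  ←
slot:4 @ bit 7 → (0x91109634>>7)&0xf = 0xc
bank:1 @ bit 6 → (0x91109634>>6)&0x1 = 0x0
kind:6 @ bit 0 → (0x91109634>>0)&0x3f = 0x34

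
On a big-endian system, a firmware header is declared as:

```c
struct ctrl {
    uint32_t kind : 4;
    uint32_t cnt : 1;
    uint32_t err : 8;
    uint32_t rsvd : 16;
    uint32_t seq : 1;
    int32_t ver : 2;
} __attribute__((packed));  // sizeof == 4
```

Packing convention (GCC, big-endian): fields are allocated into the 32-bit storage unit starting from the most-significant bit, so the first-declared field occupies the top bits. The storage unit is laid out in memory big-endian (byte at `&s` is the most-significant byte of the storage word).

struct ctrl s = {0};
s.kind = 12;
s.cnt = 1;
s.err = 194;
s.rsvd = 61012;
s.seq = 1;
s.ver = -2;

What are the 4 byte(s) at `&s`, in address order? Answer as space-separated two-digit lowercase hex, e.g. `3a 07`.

kind:4 = 12 → 0xc << 28 → word 0xc0000000
cnt:1 = 1 → 0x1 << 27 → word 0xc8000000
err:8 = 194 → 0xc2 << 19 → word 0xce100000
rsvd:16 = 61012 → 0xee54 << 3 → word 0xce1772a0
seq:1 = 1 → 0x1 << 2 → word 0xce1772a4
ver:2 = -2 → 0x2 << 0 → word 0xce1772a6
word = 0xce1772a6 → big-endian bytes:
  [0]=0xce  [1]=0x17  [2]=0x72  [3]=0xa6

ce 17 72 a6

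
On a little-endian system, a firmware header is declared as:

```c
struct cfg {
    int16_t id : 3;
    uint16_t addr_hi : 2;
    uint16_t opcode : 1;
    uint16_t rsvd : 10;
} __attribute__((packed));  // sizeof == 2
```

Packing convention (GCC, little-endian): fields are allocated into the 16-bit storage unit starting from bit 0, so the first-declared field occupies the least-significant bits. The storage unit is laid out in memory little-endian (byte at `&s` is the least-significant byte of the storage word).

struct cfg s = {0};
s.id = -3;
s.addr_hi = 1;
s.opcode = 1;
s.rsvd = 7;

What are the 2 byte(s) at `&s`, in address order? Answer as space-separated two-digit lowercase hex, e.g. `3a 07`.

[0+:3] id=-3 & 0x7 = 0x5; word=0x0005
[3+:2] addr_hi=1 & 0x3 = 0x1; word=0x000d
[5+:1] opcode=1 & 0x1 = 0x1; word=0x002d
[6+:10] rsvd=7 & 0x3ff = 0x7; word=0x01ed
word = 0x01ed → little-endian bytes:
  [0]=0xed  [1]=0x01

ed 01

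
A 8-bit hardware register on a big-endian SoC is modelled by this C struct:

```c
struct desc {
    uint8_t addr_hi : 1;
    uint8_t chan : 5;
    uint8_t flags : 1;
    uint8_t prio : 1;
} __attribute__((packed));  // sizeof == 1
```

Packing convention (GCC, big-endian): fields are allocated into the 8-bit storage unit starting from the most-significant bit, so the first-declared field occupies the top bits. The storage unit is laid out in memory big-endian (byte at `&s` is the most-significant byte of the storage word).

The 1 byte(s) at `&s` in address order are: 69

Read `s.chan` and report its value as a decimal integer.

26

[0]=0x69 (big-endian) → word 0x69
addr_hi [7+:1] = (word>>7) & 0x1 = 0
chan [2+:5] = (word>>2) & 0x1f = 26  ←
flags [1+:1] = (word>>1) & 0x1 = 0
prio [0+:1] = (word>>0) & 0x1 = 1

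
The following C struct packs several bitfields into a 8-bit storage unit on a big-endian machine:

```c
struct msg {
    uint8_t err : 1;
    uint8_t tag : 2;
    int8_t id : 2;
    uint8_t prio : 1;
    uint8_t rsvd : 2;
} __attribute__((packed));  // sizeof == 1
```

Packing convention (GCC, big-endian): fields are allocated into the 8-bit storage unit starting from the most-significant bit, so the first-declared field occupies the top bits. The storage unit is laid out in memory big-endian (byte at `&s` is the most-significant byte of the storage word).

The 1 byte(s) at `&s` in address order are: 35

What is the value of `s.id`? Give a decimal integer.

-2

[0]=0x35 (big-endian) → word 0x35
err [7+:1] = (word>>7) & 0x1 = 0
tag [5+:2] = (word>>5) & 0x3 = 1
id [3+:2] = (word>>3) & 0x3 = 2  ←
prio [2+:1] = (word>>2) & 0x1 = 1
rsvd [0+:2] = (word>>0) & 0x3 = 1
id signed 2b, MSB=1: 2 - 4 = -2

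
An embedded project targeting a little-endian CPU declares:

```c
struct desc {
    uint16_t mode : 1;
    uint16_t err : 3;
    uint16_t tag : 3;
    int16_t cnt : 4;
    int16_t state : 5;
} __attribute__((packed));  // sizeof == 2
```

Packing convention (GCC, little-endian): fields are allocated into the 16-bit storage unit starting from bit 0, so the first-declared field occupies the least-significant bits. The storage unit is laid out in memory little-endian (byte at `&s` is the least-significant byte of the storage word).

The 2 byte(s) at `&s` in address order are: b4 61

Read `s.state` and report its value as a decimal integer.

[0]=0xb4 [1]=0x61 (little-endian) → word 0x61b4
mode [0+:1] = (word>>0) & 0x1 = 0
err [1+:3] = (word>>1) & 0x7 = 2
tag [4+:3] = (word>>4) & 0x7 = 3
cnt [7+:4] = (word>>7) & 0xf = 3
state [11+:5] = (word>>11) & 0x1f = 12  ←
state signed 5b, MSB=0: value = 12

12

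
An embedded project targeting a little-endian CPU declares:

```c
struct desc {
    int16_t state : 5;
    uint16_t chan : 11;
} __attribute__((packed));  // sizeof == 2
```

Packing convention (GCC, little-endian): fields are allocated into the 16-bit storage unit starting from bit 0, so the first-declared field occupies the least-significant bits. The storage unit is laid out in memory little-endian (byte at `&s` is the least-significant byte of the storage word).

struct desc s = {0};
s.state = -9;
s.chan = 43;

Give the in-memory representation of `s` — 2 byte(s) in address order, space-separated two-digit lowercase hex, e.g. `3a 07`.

[0+:5] state=-9 & 0x1f = 0x17; word=0x0017
[5+:11] chan=43 & 0x7ff = 0x2b; word=0x0577
word = 0x0577 → little-endian bytes:
  [0]=0x77  [1]=0x05

77 05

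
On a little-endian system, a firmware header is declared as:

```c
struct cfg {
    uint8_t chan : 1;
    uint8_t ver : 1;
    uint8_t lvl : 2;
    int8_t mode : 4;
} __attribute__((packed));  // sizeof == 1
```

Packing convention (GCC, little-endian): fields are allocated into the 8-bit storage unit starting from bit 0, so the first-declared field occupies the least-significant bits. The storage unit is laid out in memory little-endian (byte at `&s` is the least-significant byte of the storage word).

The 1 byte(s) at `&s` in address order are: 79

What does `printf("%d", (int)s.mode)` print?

7

[0]=0x79 (little-endian) → word 0x79
chan:1 @ bit 0 → (0x79>>0)&0x1 = 0x1
ver:1 @ bit 1 → (0x79>>1)&0x1 = 0x0
lvl:2 @ bit 2 → (0x79>>2)&0x3 = 0x2
mode:4 @ bit 4 → (0x79>>4)&0xf = 0x7  ←
mode signed 4b, MSB=0: value = 7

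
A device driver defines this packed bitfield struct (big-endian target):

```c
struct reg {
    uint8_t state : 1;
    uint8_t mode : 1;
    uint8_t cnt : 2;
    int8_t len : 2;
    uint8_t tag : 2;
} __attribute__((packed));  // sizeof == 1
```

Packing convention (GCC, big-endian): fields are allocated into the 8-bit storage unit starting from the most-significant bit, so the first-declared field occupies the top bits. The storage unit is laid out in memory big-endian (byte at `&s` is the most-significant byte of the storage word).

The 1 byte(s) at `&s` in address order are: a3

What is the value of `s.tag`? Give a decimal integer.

[0]=0xa3 (big-endian) → word 0xa3
state [7+:1] = (word>>7) & 0x1 = 1
mode [6+:1] = (word>>6) & 0x1 = 0
cnt [4+:2] = (word>>4) & 0x3 = 2
len [2+:2] = (word>>2) & 0x3 = 0
tag [0+:2] = (word>>0) & 0x3 = 3  ←

3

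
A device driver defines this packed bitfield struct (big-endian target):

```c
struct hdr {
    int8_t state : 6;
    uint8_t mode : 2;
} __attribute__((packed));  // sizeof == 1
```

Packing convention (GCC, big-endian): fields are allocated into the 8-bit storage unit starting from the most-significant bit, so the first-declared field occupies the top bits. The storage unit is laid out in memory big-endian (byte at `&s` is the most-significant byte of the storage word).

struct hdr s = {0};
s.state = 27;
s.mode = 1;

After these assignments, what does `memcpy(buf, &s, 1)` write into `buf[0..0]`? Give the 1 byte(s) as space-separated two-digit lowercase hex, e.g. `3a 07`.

[2+:6] state=27 & 0x3f = 0x1b; word=0x6c
[0+:2] mode=1 & 0x3 = 0x1; word=0x6d
word = 0x6d → big-endian bytes:
  [0]=0x6d

6d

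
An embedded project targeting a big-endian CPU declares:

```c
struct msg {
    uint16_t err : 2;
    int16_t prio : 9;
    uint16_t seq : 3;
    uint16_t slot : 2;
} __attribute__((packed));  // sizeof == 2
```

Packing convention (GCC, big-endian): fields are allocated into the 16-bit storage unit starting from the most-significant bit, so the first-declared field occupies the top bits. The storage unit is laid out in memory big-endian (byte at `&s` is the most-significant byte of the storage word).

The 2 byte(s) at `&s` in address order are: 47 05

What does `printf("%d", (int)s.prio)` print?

[0]=0x47 [1]=0x05 (big-endian) → word 0x4705
err [14+:2] = (word>>14) & 0x3 = 1
prio [5+:9] = (word>>5) & 0x1ff = 56  ←
seq [2+:3] = (word>>2) & 0x7 = 1
slot [0+:2] = (word>>0) & 0x3 = 1
prio signed 9b, MSB=0: value = 56

56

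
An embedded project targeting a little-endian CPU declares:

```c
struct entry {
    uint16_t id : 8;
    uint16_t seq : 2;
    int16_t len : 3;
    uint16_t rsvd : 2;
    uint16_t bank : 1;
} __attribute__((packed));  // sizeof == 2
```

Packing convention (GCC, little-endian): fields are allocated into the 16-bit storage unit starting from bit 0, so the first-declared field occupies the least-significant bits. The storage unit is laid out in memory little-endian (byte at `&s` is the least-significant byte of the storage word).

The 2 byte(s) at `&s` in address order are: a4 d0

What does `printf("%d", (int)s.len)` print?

[0]=0xa4 [1]=0xd0 (little-endian) → word 0xd0a4
id [0+:8] = (word>>0) & 0xff = 164
seq [8+:2] = (word>>8) & 0x3 = 0
len [10+:3] = (word>>10) & 0x7 = 4  ←
rsvd [13+:2] = (word>>13) & 0x3 = 2
bank [15+:1] = (word>>15) & 0x1 = 1
len signed 3b, MSB=1: 4 - 8 = -4

-4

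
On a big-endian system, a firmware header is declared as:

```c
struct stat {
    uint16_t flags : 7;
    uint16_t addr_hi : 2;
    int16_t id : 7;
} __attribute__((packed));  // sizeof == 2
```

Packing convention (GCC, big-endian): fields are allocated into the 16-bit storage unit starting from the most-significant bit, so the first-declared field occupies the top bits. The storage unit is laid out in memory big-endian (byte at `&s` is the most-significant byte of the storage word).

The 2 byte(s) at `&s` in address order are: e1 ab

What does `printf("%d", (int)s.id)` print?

[0]=0xe1 [1]=0xab (big-endian) → word 0xe1ab
flags:7 @ bit 9 → (0xe1ab>>9)&0x7f = 0x70
addr_hi:2 @ bit 7 → (0xe1ab>>7)&0x3 = 0x3
id:7 @ bit 0 → (0xe1ab>>0)&0x7f = 0x2b  ←
id signed 7b, MSB=0: value = 43

43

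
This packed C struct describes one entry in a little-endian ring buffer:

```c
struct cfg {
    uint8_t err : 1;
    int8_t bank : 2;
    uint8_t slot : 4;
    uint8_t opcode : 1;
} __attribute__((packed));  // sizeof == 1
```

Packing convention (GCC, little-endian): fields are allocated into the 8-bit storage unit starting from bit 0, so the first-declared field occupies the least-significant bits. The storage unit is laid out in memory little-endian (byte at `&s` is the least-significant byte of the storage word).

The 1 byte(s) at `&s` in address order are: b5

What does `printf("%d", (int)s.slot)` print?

6

[0]=0xb5 (little-endian) → word 0xb5
err [0+:1] = (word>>0) & 0x1 = 1
bank [1+:2] = (word>>1) & 0x3 = 2
slot [3+:4] = (word>>3) & 0xf = 6  ←
opcode [7+:1] = (word>>7) & 0x1 = 1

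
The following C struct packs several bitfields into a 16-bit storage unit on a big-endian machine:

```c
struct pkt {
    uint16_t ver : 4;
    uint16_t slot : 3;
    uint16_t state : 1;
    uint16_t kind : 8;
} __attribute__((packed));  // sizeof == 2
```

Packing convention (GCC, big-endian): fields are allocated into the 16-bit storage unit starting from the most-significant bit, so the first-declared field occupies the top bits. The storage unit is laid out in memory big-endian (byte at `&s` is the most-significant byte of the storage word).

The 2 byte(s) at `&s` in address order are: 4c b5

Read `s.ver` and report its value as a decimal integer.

4

[0]=0x4c [1]=0xb5 (big-endian) → word 0x4cb5
ver:4 @ bit 12 → (0x4cb5>>12)&0xf = 0x4  ←
slot:3 @ bit 9 → (0x4cb5>>9)&0x7 = 0x6
state:1 @ bit 8 → (0x4cb5>>8)&0x1 = 0x0
kind:8 @ bit 0 → (0x4cb5>>0)&0xff = 0xb5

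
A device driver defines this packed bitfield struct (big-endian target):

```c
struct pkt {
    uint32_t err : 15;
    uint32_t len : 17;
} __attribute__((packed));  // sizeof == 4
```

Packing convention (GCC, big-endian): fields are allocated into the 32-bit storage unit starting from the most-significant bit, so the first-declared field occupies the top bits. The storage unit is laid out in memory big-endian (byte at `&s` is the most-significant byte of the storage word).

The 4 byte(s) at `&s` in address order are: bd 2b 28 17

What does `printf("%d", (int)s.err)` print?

[0]=0xbd [1]=0x2b [2]=0x28 [3]=0x17 (big-endian) → word 0xbd2b2817
err:15 @ bit 17 → (0xbd2b2817>>17)&0x7fff = 0x5e95  ←
len:17 @ bit 0 → (0xbd2b2817>>0)&0x1ffff = 0x12817

24213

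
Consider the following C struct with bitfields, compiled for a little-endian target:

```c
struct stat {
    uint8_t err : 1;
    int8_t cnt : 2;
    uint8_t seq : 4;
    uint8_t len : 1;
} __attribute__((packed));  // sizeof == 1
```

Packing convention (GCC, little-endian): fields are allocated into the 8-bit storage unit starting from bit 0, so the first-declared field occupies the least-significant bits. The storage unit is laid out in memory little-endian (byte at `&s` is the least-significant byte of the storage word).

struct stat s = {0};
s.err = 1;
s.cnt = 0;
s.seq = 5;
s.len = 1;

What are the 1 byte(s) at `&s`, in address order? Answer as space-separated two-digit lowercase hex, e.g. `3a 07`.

err (1b) val=1 bits=0x1 at bit 0: 0x01
cnt (2b) val=0 bits=0x0 at bit 1: 0x01
seq (4b) val=5 bits=0x5 at bit 3: 0x29
len (1b) val=1 bits=0x1 at bit 7: 0xa9
word = 0xa9 → little-endian bytes:
  [0]=0xa9

a9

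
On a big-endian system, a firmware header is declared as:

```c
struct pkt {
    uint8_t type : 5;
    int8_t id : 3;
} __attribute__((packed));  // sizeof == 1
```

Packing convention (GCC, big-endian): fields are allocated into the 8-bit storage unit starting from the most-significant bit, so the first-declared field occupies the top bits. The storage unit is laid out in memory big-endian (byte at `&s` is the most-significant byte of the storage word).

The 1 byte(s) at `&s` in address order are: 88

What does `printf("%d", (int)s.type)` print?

17

[0]=0x88 (big-endian) → word 0x88
type [3+:5] = (word>>3) & 0x1f = 17  ←
id [0+:3] = (word>>0) & 0x7 = 0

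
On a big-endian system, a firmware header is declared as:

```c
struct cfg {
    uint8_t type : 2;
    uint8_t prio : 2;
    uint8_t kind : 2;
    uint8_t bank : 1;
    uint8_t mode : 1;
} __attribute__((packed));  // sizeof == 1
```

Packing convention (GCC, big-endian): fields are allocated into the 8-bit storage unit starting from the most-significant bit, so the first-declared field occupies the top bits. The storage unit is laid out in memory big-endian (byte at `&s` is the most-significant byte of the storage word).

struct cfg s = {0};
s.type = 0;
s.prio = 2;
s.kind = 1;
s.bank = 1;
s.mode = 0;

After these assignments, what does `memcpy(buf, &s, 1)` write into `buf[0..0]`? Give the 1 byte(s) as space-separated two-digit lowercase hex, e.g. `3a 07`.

26

type:2 = 0 → 0x0 << 6 → word 0x00
prio:2 = 2 → 0x2 << 4 → word 0x20
kind:2 = 1 → 0x1 << 2 → word 0x24
bank:1 = 1 → 0x1 << 1 → word 0x26
mode:1 = 0 → 0x0 << 0 → word 0x26
word = 0x26 → big-endian bytes:
  [0]=0x26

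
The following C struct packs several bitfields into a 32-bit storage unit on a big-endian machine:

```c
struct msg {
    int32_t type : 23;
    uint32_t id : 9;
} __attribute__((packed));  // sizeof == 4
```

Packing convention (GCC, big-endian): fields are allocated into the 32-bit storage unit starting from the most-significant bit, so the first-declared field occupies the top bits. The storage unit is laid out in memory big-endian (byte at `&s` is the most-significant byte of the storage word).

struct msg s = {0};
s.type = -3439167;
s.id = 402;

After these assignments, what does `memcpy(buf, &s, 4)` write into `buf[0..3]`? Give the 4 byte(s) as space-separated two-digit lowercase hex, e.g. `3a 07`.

type (23b) val=-3439167 bits=0x4b85c1 at bit 9: 0x970b8200
id (9b) val=402 bits=0x192 at bit 0: 0x970b8392
word = 0x970b8392 → big-endian bytes:
  [0]=0x97  [1]=0x0b  [2]=0x83  [3]=0x92

97 0b 83 92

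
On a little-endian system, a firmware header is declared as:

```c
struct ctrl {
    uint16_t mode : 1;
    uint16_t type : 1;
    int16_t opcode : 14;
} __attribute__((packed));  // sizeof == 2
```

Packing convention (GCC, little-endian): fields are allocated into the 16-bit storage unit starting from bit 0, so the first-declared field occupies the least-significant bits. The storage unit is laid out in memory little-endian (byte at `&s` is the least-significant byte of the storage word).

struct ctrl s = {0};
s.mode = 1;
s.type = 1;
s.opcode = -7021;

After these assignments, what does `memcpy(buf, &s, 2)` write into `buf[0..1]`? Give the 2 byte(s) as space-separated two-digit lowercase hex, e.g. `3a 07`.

[0+:1] mode=1 & 0x1 = 0x1; word=0x0001
[1+:1] type=1 & 0x1 = 0x1; word=0x0003
[2+:14] opcode=-7021 & 0x3fff = 0x2493; word=0x924f
word = 0x924f → little-endian bytes:
  [0]=0x4f  [1]=0x92

4f 92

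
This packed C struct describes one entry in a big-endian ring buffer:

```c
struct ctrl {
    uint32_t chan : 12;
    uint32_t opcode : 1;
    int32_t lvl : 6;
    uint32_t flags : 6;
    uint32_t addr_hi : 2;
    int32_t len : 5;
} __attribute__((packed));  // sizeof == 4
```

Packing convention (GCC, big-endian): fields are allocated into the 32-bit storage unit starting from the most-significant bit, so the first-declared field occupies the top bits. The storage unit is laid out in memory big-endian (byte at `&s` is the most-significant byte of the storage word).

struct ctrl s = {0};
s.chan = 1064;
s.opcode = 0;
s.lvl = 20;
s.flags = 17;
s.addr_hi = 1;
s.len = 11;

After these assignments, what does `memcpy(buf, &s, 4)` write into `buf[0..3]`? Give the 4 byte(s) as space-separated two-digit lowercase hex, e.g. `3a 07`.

42 82 88 ab

chan (12b) val=1064 bits=0x428 at bit 20: 0x42800000
opcode (1b) val=0 bits=0x0 at bit 19: 0x42800000
lvl (6b) val=20 bits=0x14 at bit 13: 0x42828000
flags (6b) val=17 bits=0x11 at bit 7: 0x42828880
addr_hi (2b) val=1 bits=0x1 at bit 5: 0x428288a0
len (5b) val=11 bits=0xb at bit 0: 0x428288ab
word = 0x428288ab → big-endian bytes:
  [0]=0x42  [1]=0x82  [2]=0x88  [3]=0xab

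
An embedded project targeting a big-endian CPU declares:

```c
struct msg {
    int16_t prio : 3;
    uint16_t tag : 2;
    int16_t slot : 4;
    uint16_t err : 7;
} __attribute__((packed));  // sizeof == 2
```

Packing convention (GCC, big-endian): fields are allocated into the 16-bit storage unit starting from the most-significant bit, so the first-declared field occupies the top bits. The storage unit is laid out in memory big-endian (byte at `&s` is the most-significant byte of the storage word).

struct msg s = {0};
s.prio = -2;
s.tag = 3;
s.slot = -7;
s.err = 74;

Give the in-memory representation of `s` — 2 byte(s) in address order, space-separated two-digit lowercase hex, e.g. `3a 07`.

prio (3b) val=-2 bits=0x6 at bit 13: 0xc000
tag (2b) val=3 bits=0x3 at bit 11: 0xd800
slot (4b) val=-7 bits=0x9 at bit 7: 0xdc80
err (7b) val=74 bits=0x4a at bit 0: 0xdcca
word = 0xdcca → big-endian bytes:
  [0]=0xdc  [1]=0xca

dc ca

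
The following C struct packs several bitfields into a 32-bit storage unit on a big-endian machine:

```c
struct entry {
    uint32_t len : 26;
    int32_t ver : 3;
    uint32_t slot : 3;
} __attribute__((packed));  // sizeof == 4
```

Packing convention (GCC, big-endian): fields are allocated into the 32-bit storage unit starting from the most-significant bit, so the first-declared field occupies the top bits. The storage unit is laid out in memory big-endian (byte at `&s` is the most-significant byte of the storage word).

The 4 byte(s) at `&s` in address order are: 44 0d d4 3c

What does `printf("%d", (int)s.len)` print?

17839952

[0]=0x44 [1]=0x0d [2]=0xd4 [3]=0x3c (big-endian) → word 0x440dd43c
len [6+:26] = (word>>6) & 0x3ffffff = 17839952  ←
ver [3+:3] = (word>>3) & 0x7 = 7
slot [0+:3] = (word>>0) & 0x7 = 4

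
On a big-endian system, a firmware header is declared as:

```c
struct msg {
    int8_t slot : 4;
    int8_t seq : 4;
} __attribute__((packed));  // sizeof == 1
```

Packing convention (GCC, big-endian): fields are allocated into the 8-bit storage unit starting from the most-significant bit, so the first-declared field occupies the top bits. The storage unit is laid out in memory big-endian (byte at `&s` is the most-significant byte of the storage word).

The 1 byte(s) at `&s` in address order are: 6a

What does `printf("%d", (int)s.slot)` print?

6

[0]=0x6a (big-endian) → word 0x6a
slot [4+:4] = (word>>4) & 0xf = 6  ←
seq [0+:4] = (word>>0) & 0xf = 10
slot signed 4b, MSB=0: value = 6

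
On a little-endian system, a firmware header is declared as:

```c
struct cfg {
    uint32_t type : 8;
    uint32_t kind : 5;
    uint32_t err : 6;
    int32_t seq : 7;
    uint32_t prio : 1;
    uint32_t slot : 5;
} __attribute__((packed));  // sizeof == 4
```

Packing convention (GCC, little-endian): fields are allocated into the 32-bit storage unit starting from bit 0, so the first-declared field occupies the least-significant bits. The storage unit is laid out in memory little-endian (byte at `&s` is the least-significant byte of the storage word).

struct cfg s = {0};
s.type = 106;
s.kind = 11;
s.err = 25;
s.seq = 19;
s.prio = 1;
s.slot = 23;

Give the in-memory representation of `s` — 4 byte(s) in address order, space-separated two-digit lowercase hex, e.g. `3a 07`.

6a 2b 9b bc

type (8b) val=106 bits=0x6a at bit 0: 0x0000006a
kind (5b) val=11 bits=0xb at bit 8: 0x00000b6a
err (6b) val=25 bits=0x19 at bit 13: 0x00032b6a
seq (7b) val=19 bits=0x13 at bit 19: 0x009b2b6a
prio (1b) val=1 bits=0x1 at bit 26: 0x049b2b6a
slot (5b) val=23 bits=0x17 at bit 27: 0xbc9b2b6a
word = 0xbc9b2b6a → little-endian bytes:
  [0]=0x6a  [1]=0x2b  [2]=0x9b  [3]=0xbc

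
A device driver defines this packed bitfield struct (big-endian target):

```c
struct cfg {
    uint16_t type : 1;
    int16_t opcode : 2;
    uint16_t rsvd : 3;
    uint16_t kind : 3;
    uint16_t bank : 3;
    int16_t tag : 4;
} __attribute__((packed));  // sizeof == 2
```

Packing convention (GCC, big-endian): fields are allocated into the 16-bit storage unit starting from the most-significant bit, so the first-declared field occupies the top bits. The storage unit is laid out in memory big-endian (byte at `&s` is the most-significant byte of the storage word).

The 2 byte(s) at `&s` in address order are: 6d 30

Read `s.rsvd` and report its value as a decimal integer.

[0]=0x6d [1]=0x30 (big-endian) → word 0x6d30
type:1 @ bit 15 → (0x6d30>>15)&0x1 = 0x0
opcode:2 @ bit 13 → (0x6d30>>13)&0x3 = 0x3
rsvd:3 @ bit 10 → (0x6d30>>10)&0x7 = 0x3  ←
kind:3 @ bit 7 → (0x6d30>>7)&0x7 = 0x2
bank:3 @ bit 4 → (0x6d30>>4)&0x7 = 0x3
tag:4 @ bit 0 → (0x6d30>>0)&0xf = 0x0

3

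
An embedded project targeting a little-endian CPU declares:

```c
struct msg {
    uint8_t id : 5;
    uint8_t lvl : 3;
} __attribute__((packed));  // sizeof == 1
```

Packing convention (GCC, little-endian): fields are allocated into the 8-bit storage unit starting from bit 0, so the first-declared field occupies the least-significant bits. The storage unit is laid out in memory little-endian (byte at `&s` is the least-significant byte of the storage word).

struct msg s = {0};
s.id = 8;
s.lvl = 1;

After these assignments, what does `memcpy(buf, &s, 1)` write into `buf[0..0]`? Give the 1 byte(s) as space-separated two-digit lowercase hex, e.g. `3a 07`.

[0+:5] id=8 & 0x1f = 0x8; word=0x08
[5+:3] lvl=1 & 0x7 = 0x1; word=0x28
word = 0x28 → little-endian bytes:
  [0]=0x28

28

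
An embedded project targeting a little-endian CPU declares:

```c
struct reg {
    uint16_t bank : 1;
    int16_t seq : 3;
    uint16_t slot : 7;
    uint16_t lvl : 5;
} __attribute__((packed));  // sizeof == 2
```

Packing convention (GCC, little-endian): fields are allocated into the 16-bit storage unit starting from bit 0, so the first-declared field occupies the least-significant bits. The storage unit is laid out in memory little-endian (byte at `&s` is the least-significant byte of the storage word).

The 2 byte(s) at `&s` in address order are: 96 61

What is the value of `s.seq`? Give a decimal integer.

3

[0]=0x96 [1]=0x61 (little-endian) → word 0x6196
bank [0+:1] = (word>>0) & 0x1 = 0
seq [1+:3] = (word>>1) & 0x7 = 3  ←
slot [4+:7] = (word>>4) & 0x7f = 25
lvl [11+:5] = (word>>11) & 0x1f = 12
seq signed 3b, MSB=0: value = 3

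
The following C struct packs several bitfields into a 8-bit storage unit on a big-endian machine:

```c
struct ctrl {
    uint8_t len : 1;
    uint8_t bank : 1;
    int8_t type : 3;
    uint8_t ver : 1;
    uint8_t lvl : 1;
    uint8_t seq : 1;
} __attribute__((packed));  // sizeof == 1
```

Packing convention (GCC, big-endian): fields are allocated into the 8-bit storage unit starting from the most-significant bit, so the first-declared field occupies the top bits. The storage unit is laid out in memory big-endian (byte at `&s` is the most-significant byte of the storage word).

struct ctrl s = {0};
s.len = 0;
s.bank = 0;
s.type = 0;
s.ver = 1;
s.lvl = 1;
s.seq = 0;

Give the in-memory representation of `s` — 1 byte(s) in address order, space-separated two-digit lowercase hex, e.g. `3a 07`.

len:1 = 0 → 0x0 << 7 → word 0x00
bank:1 = 0 → 0x0 << 6 → word 0x00
type:3 = 0 → 0x0 << 3 → word 0x00
ver:1 = 1 → 0x1 << 2 → word 0x04
lvl:1 = 1 → 0x1 << 1 → word 0x06
seq:1 = 0 → 0x0 << 0 → word 0x06
word = 0x06 → big-endian bytes:
  [0]=0x06

06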